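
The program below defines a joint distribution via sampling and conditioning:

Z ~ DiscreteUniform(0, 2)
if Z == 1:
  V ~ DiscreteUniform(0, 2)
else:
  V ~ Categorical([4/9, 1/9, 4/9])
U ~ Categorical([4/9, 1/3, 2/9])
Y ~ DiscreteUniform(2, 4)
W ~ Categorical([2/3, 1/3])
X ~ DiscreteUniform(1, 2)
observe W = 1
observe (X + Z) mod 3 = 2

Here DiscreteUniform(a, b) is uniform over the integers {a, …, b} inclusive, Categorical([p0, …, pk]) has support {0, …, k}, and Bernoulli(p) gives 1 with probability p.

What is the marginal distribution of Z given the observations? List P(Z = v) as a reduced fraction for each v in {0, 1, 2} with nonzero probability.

P(Z=0) = 1/2, P(Z=1) = 1/2

Enumerate traces; 54 have nonzero weight after conditioning:
  (Z=0, V=0, U=0, Y=2, W=1, X=2) weight 8/2187
  (Z=0, V=0, U=0, Y=3, W=1, X=2) weight 8/2187
  (Z=0, V=0, U=0, Y=4, W=1, X=2) weight 8/2187
  (Z=0, V=0, U=1, Y=2, W=1, X=2) weight 2/729
  (Z=0, V=0, U=1, Y=3, W=1, X=2) weight 2/729
  (Z=0, V=0, U=1, Y=4, W=1, X=2) weight 2/729
  (Z=0, V=0, U=2, Y=2, W=1, X=2) weight 4/2187
  (Z=0, V=0, U=2, Y=3, W=1, X=2) weight 4/2187
  (Z=1, V=0, U=0, Y=2, W=1, X=1) weight 2/729
  … 45 more
Group by Z:
  weight(Z=0) = 1/18
  weight(Z=1) = 1/18
Total weight = 1/18 + 1/18 = 1/9
P(Z=0 | obs) = 1/18 / 1/9 = 1/2
P(Z=1 | obs) = 1/18 / 1/9 = 1/2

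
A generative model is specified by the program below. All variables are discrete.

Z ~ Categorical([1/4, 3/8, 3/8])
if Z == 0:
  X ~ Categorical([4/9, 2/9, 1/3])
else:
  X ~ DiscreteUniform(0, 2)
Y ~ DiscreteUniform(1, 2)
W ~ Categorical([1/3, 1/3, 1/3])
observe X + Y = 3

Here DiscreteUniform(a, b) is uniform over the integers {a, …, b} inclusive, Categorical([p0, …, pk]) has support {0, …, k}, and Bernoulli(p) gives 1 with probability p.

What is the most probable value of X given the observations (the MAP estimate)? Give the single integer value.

argmax_v P(X = v | obs) = 2

Enumerate traces; 18 have nonzero weight after conditioning:
  (Z=0, X=1, Y=2, W=0) weight 1/108
  (Z=0, X=1, Y=2, W=1) weight 1/108
  (Z=0, X=1, Y=2, W=2) weight 1/108
  (Z=0, X=2, Y=1, W=0) weight 1/72
  (Z=0, X=2, Y=1, W=1) weight 1/72
  (Z=0, X=2, Y=1, W=2) weight 1/72
  (Z=1, X=1, Y=2, W=0) weight 1/48
  (Z=1, X=1, Y=2, W=1) weight 1/48
  … 10 more
Group by X:
  weight(X=1) = 11/72
  weight(X=2) = 1/6
Total weight = 11/72 + 1/6 = 23/72
P(X=1 | obs) = 11/72 / 23/72 = 11/23
P(X=2 | obs) = 1/6 / 23/72 = 12/23
argmax = 2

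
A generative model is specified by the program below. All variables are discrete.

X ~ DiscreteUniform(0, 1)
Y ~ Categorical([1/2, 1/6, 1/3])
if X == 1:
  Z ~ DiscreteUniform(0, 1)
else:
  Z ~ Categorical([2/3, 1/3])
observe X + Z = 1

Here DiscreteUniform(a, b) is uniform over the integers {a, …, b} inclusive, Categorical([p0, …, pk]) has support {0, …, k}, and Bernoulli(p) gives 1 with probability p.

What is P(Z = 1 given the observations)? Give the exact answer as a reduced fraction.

P(Z = 1 | obs) = 2/5

Enumerate traces; 6 have nonzero weight after conditioning:
  (X=0, Y=0, Z=1) weight 1/12
  (X=0, Y=1, Z=1) weight 1/36
  (X=0, Y=2, Z=1) weight 1/18
  (X=1, Y=0, Z=0) weight 1/8
  (X=1, Y=1, Z=0) weight 1/24
  (X=1, Y=2, Z=0) weight 1/12
Group by Z:
  weight(Z=0) = 1/4
  weight(Z=1) = 1/6
Total weight = 1/4 + 1/6 = 5/12
P(Z=0 | obs) = 1/4 / 5/12 = 3/5
P(Z=1 | obs) = 1/6 / 5/12 = 2/5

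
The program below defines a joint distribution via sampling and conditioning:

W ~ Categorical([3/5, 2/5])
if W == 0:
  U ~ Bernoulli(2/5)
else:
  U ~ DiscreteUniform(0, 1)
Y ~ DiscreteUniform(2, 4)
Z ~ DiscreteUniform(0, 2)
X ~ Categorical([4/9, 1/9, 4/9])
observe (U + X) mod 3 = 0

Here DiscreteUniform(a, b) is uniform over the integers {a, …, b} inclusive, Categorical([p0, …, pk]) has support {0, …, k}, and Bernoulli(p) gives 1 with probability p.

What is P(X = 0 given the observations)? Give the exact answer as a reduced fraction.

P(X = 0 | obs) = 14/25

Enumerate traces; 36 have nonzero weight after conditioning:
  (W=0, U=0, Y=2, Z=0, X=0) weight 4/225
  (W=0, U=0, Y=2, Z=1, X=0) weight 4/225
  (W=0, U=0, Y=2, Z=2, X=0) weight 4/225
  (W=0, U=0, Y=3, Z=0, X=0) weight 4/225
  (W=0, U=0, Y=3, Z=1, X=0) weight 4/225
  (W=0, U=0, Y=3, Z=2, X=0) weight 4/225
  (W=0, U=0, Y=4, Z=0, X=0) weight 4/225
  (W=0, U=0, Y=4, Z=1, X=0) weight 4/225
  (W=0, U=1, Y=2, Z=0, X=2) weight 8/675
  … 27 more
Group by X:
  weight(X=0) = 56/225
  weight(X=2) = 44/225
Total weight = 56/225 + 44/225 = 4/9
P(X=0 | obs) = 56/225 / 4/9 = 14/25
P(X=2 | obs) = 44/225 / 4/9 = 11/25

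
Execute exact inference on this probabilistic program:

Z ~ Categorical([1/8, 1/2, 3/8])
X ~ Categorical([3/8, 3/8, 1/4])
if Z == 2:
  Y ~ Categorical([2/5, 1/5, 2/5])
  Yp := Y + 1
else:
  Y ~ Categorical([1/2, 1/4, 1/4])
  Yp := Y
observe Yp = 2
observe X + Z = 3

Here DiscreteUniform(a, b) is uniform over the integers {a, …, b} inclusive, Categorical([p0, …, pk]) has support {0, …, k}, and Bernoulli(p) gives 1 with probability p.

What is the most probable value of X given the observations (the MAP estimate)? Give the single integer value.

Enumerate traces; 2 have nonzero weight after conditioning:
  (Z=1, X=2, Y=2) weight 1/32
  (Z=2, X=1, Y=1) weight 9/320
Group by X:
  weight(X=1) = 9/320
  weight(X=2) = 1/32
Total weight = 9/320 + 1/32 = 19/320
P(X=1 | obs) = 9/320 / 19/320 = 9/19
P(X=2 | obs) = 1/32 / 19/320 = 10/19
argmax = 2

argmax_v P(X = v | obs) = 2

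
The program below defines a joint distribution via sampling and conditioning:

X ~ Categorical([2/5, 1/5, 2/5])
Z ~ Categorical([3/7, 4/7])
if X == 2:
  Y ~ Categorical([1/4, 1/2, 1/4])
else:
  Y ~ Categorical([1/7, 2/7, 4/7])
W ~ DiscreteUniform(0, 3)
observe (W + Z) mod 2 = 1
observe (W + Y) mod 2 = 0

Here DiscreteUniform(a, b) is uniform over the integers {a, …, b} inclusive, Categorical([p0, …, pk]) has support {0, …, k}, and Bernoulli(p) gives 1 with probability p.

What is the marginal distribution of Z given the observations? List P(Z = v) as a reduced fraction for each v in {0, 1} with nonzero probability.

P(Z=0) = 39/127, P(Z=1) = 88/127

Enumerate traces; 18 have nonzero weight after conditioning:
  (X=0, Z=0, Y=1, W=1) weight 3/245
  (X=0, Z=0, Y=1, W=3) weight 3/245
  (X=0, Z=1, Y=0, W=0) weight 2/245
  (X=0, Z=1, Y=0, W=2) weight 2/245
  (X=0, Z=1, Y=2, W=0) weight 8/245
  (X=0, Z=1, Y=2, W=2) weight 8/245
  (X=1, Z=0, Y=1, W=1) weight 3/490
  (X=1, Z=0, Y=1, W=3) weight 3/490
  … 10 more
Group by Z:
  weight(Z=0) = 39/490
  weight(Z=1) = 44/245
Total weight = 39/490 + 44/245 = 127/490
P(Z=0 | obs) = 39/490 / 127/490 = 39/127
P(Z=1 | obs) = 44/245 / 127/490 = 88/127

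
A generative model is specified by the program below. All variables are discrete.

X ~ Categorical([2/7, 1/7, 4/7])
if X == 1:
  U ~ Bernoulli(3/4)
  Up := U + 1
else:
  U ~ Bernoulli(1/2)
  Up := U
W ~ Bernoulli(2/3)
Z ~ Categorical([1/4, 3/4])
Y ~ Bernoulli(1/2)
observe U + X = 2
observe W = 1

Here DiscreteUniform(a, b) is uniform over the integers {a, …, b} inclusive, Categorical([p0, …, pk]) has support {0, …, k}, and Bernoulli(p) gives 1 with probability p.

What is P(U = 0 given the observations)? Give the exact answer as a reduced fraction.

P(U = 0 | obs) = 8/11

Enumerate traces; 8 have nonzero weight after conditioning:
  (X=1, U=1, W=1, Z=0, Y=0) weight 1/112
  (X=1, U=1, W=1, Z=0, Y=1) weight 1/112
  (X=1, U=1, W=1, Z=1, Y=0) weight 3/112
  (X=1, U=1, W=1, Z=1, Y=1) weight 3/112
  (X=2, U=0, W=1, Z=0, Y=0) weight 1/42
  (X=2, U=0, W=1, Z=0, Y=1) weight 1/42
  (X=2, U=0, W=1, Z=1, Y=0) weight 1/14
  (X=2, U=0, W=1, Z=1, Y=1) weight 1/14
Group by U:
  weight(U=0) = 4/21
  weight(U=1) = 1/14
Total weight = 4/21 + 1/14 = 11/42
P(U=0 | obs) = 4/21 / 11/42 = 8/11
P(U=1 | obs) = 1/14 / 11/42 = 3/11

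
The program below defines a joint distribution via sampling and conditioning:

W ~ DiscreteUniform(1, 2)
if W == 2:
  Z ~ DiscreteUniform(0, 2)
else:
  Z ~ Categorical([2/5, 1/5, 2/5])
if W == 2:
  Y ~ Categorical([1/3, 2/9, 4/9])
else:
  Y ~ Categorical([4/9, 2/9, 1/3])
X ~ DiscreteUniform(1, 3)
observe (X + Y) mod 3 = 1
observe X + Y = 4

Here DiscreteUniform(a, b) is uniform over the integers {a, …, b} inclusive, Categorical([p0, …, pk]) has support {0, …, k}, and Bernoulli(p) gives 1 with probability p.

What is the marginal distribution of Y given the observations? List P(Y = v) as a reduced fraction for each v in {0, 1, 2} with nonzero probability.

Enumerate traces; 12 have nonzero weight after conditioning:
  (W=1, Z=0, Y=1, X=3) weight 2/135
  (W=1, Z=0, Y=2, X=2) weight 1/45
  (W=1, Z=1, Y=1, X=3) weight 1/135
  (W=1, Z=1, Y=2, X=2) weight 1/90
  (W=1, Z=2, Y=1, X=3) weight 2/135
  (W=1, Z=2, Y=2, X=2) weight 1/45
  (W=2, Z=0, Y=1, X=3) weight 1/81
  (W=2, Z=0, Y=2, X=2) weight 2/81
  … 4 more
Group by Y:
  weight(Y=1) = 2/27
  weight(Y=2) = 7/54
Total weight = 2/27 + 7/54 = 11/54
P(Y=1 | obs) = 2/27 / 11/54 = 4/11
P(Y=2 | obs) = 7/54 / 11/54 = 7/11

P(Y=1) = 4/11, P(Y=2) = 7/11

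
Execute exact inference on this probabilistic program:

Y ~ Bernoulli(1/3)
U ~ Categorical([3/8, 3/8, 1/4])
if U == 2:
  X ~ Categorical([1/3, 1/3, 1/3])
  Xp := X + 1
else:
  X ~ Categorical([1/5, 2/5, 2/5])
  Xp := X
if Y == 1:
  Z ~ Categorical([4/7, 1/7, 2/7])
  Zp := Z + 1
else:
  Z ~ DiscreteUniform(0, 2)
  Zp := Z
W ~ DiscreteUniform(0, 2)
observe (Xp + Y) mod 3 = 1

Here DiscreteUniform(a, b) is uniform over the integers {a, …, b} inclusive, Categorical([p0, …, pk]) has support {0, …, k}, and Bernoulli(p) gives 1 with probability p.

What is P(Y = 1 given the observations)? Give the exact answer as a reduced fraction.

P(Y = 1 | obs) = 7/30

Enumerate traces; 54 have nonzero weight after conditioning:
  (Y=0, U=0, X=1, Z=0, W=0) weight 1/90
  (Y=0, U=0, X=1, Z=0, W=1) weight 1/90
  (Y=0, U=0, X=1, Z=0, W=2) weight 1/90
  (Y=0, U=0, X=1, Z=1, W=0) weight 1/90
  (Y=0, U=0, X=1, Z=1, W=1) weight 1/90
  (Y=0, U=0, X=1, Z=1, W=2) weight 1/90
  (Y=0, U=0, X=1, Z=2, W=0) weight 1/90
  (Y=0, U=0, X=1, Z=2, W=1) weight 1/90
  (Y=1, U=0, X=0, Z=0, W=0) weight 1/210
  … 45 more
Group by Y:
  weight(Y=0) = 23/90
  weight(Y=1) = 7/90
Total weight = 23/90 + 7/90 = 1/3
P(Y=0 | obs) = 23/90 / 1/3 = 23/30
P(Y=1 | obs) = 7/90 / 1/3 = 7/30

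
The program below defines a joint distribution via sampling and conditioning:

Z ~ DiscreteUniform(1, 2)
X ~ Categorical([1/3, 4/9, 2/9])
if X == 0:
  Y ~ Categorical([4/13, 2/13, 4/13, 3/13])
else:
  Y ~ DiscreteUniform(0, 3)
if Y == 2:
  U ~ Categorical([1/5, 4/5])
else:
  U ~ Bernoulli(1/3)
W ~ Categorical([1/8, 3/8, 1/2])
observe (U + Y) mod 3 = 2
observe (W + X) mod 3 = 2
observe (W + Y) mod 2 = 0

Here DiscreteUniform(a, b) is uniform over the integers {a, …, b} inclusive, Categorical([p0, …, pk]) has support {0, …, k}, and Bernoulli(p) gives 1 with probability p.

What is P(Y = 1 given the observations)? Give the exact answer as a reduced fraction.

P(Y = 1 | obs) = 130/239

Enumerate traces; 6 have nonzero weight after conditioning:
  (Z=1, X=0, Y=2, U=0, W=2) weight 1/195
  (Z=1, X=1, Y=1, U=1, W=1) weight 1/144
  (Z=1, X=2, Y=2, U=0, W=0) weight 1/1440
  (Z=2, X=0, Y=2, U=0, W=2) weight 1/195
  (Z=2, X=1, Y=1, U=1, W=1) weight 1/144
  (Z=2, X=2, Y=2, U=0, W=0) weight 1/1440
Group by Y:
  weight(Y=1) = 1/72
  weight(Y=2) = 109/9360
Total weight = 1/72 + 109/9360 = 239/9360
P(Y=1 | obs) = 1/72 / 239/9360 = 130/239
P(Y=2 | obs) = 109/9360 / 239/9360 = 109/239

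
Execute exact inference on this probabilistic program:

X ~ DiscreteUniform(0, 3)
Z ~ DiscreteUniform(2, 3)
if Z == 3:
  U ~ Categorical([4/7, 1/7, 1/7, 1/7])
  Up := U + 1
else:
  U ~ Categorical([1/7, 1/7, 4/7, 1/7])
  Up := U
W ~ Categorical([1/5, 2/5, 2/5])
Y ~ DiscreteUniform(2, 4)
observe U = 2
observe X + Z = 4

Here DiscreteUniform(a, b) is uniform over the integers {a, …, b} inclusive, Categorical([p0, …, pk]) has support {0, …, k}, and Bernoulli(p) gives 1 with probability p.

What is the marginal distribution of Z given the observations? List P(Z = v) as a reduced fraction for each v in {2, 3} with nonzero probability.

P(Z=2) = 4/5, P(Z=3) = 1/5

Enumerate traces; 18 have nonzero weight after conditioning:
  (X=1, Z=3, U=2, W=0, Y=2) weight 1/840
  (X=1, Z=3, U=2, W=0, Y=3) weight 1/840
  (X=1, Z=3, U=2, W=0, Y=4) weight 1/840
  (X=1, Z=3, U=2, W=1, Y=2) weight 1/420
  (X=1, Z=3, U=2, W=1, Y=3) weight 1/420
  (X=1, Z=3, U=2, W=1, Y=4) weight 1/420
  (X=1, Z=3, U=2, W=2, Y=2) weight 1/420
  (X=1, Z=3, U=2, W=2, Y=3) weight 1/420
  (X=2, Z=2, U=2, W=0, Y=2) weight 1/210
  … 9 more
Group by Z:
  weight(Z=2) = 1/14
  weight(Z=3) = 1/56
Total weight = 1/14 + 1/56 = 5/56
P(Z=2 | obs) = 1/14 / 5/56 = 4/5
P(Z=3 | obs) = 1/56 / 5/56 = 1/5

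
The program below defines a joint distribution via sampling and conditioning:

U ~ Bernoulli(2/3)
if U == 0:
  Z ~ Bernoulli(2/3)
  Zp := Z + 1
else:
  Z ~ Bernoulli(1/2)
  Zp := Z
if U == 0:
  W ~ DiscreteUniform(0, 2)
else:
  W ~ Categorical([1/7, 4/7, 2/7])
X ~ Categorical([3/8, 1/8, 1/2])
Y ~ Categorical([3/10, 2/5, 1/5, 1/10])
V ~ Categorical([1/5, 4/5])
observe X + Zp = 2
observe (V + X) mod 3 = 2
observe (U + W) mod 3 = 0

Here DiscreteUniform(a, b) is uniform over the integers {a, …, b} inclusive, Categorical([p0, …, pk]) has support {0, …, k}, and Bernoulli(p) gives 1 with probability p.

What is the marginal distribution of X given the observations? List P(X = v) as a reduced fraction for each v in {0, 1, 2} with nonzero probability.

P(X=1) = 25/43, P(X=2) = 18/43

Enumerate traces; 12 have nonzero weight after conditioning:
  (U=0, Z=0, W=0, X=1, Y=0, V=1) weight 1/900
  (U=0, Z=0, W=0, X=1, Y=1, V=1) weight 1/675
  (U=0, Z=0, W=0, X=1, Y=2, V=1) weight 1/1350
  (U=0, Z=0, W=0, X=1, Y=3, V=1) weight 1/2700
  (U=1, Z=0, W=2, X=2, Y=0, V=0) weight 1/350
  (U=1, Z=0, W=2, X=2, Y=1, V=0) weight 2/525
  (U=1, Z=0, W=2, X=2, Y=2, V=0) weight 1/525
  (U=1, Z=0, W=2, X=2, Y=3, V=0) weight 1/1050
  … 4 more
Group by X:
  weight(X=1) = 5/378
  weight(X=2) = 1/105
Total weight = 5/378 + 1/105 = 43/1890
P(X=1 | obs) = 5/378 / 43/1890 = 25/43
P(X=2 | obs) = 1/105 / 43/1890 = 18/43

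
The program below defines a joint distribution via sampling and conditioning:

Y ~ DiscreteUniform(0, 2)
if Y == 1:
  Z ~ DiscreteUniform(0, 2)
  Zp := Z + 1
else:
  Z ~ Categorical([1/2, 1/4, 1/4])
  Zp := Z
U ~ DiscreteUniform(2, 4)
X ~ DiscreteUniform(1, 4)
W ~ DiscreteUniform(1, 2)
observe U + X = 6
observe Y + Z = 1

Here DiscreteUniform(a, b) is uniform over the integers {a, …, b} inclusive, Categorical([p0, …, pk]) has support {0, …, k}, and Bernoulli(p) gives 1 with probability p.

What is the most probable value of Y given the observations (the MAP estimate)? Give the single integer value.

Enumerate traces; 12 have nonzero weight after conditioning:
  (Y=0, Z=1, U=2, X=4, W=1) weight 1/288
  (Y=0, Z=1, U=2, X=4, W=2) weight 1/288
  (Y=0, Z=1, U=3, X=3, W=1) weight 1/288
  (Y=0, Z=1, U=3, X=3, W=2) weight 1/288
  (Y=0, Z=1, U=4, X=2, W=1) weight 1/288
  (Y=0, Z=1, U=4, X=2, W=2) weight 1/288
  (Y=1, Z=0, U=2, X=4, W=1) weight 1/216
  (Y=1, Z=0, U=2, X=4, W=2) weight 1/216
  … 4 more
Group by Y:
  weight(Y=0) = 1/48
  weight(Y=1) = 1/36
Total weight = 1/48 + 1/36 = 7/144
P(Y=0 | obs) = 1/48 / 7/144 = 3/7
P(Y=1 | obs) = 1/36 / 7/144 = 4/7
argmax = 1

argmax_v P(Y = v | obs) = 1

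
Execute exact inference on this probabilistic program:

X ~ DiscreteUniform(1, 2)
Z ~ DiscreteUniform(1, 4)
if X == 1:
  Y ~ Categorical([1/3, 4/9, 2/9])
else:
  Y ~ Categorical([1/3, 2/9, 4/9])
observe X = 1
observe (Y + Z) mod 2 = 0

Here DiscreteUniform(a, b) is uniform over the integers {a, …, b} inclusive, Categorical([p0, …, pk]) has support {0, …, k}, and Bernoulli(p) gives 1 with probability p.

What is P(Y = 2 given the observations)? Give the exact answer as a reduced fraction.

Enumerate traces; 6 have nonzero weight after conditioning:
  (X=1, Z=1, Y=1) weight 1/18
  (X=1, Z=2, Y=0) weight 1/24
  (X=1, Z=2, Y=2) weight 1/36
  (X=1, Z=3, Y=1) weight 1/18
  (X=1, Z=4, Y=0) weight 1/24
  (X=1, Z=4, Y=2) weight 1/36
Group by Y:
  weight(Y=0) = 1/12
  weight(Y=1) = 1/9
  weight(Y=2) = 1/18
Total weight = 1/12 + 1/9 + 1/18 = 1/4
P(Y=0 | obs) = 1/12 / 1/4 = 1/3
P(Y=1 | obs) = 1/9 / 1/4 = 4/9
P(Y=2 | obs) = 1/18 / 1/4 = 2/9

P(Y = 2 | obs) = 2/9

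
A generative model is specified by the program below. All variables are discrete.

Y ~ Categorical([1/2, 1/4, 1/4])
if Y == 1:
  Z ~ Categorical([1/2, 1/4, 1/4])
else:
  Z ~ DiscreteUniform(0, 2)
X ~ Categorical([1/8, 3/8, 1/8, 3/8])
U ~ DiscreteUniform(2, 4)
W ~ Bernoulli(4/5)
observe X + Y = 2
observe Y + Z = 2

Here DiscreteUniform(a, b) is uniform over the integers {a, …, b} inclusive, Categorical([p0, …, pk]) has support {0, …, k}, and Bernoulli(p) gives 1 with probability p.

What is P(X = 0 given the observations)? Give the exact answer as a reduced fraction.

P(X = 0 | obs) = 4/21

Enumerate traces; 18 have nonzero weight after conditioning:
  (Y=0, Z=2, X=2, U=2, W=0) weight 1/720
  (Y=0, Z=2, X=2, U=2, W=1) weight 1/180
  (Y=0, Z=2, X=2, U=3, W=0) weight 1/720
  (Y=0, Z=2, X=2, U=3, W=1) weight 1/180
  (Y=0, Z=2, X=2, U=4, W=0) weight 1/720
  (Y=0, Z=2, X=2, U=4, W=1) weight 1/180
  (Y=1, Z=1, X=1, U=2, W=0) weight 1/640
  (Y=1, Z=1, X=1, U=2, W=1) weight 1/160
  (Y=2, Z=0, X=0, U=2, W=0) weight 1/1440
  … 9 more
Group by X:
  weight(X=0) = 1/96
  weight(X=1) = 3/128
  weight(X=2) = 1/48
Total weight = 1/96 + 3/128 + 1/48 = 7/128
P(X=0 | obs) = 1/96 / 7/128 = 4/21
P(X=1 | obs) = 3/128 / 7/128 = 3/7
P(X=2 | obs) = 1/48 / 7/128 = 8/21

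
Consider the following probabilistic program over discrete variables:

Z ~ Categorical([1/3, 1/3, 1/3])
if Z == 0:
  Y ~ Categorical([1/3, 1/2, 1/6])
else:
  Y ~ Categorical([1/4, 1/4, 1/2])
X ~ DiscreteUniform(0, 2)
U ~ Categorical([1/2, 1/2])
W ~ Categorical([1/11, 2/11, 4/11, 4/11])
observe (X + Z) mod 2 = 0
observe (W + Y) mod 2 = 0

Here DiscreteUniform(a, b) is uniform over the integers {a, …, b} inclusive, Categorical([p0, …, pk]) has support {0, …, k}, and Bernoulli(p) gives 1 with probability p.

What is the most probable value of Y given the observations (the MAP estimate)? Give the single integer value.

Enumerate traces; 60 have nonzero weight after conditioning:
  (Z=0, Y=0, X=0, U=0, W=0) weight 1/594
  (Z=0, Y=0, X=0, U=0, W=2) weight 2/297
  (Z=0, Y=0, X=0, U=1, W=0) weight 1/594
  (Z=0, Y=0, X=0, U=1, W=2) weight 2/297
  (Z=0, Y=0, X=2, U=0, W=0) weight 1/594
  (Z=0, Y=0, X=2, U=0, W=2) weight 2/297
  (Z=0, Y=0, X=2, U=1, W=0) weight 1/594
  (Z=0, Y=0, X=2, U=1, W=2) weight 2/297
  (Z=0, Y=1, X=0, U=0, W=1) weight 1/198
  (Z=0, Y=2, X=0, U=0, W=0) weight 1/1188
  … 50 more
Group by Y:
  weight(Y=0) = 85/1188
  weight(Y=1) = 7/66
  weight(Y=2) = 5/54
Total weight = 85/1188 + 7/66 + 5/54 = 107/396
P(Y=0 | obs) = 85/1188 / 107/396 = 85/321
P(Y=1 | obs) = 7/66 / 107/396 = 42/107
P(Y=2 | obs) = 5/54 / 107/396 = 110/321
argmax = 1

argmax_v P(Y = v | obs) = 1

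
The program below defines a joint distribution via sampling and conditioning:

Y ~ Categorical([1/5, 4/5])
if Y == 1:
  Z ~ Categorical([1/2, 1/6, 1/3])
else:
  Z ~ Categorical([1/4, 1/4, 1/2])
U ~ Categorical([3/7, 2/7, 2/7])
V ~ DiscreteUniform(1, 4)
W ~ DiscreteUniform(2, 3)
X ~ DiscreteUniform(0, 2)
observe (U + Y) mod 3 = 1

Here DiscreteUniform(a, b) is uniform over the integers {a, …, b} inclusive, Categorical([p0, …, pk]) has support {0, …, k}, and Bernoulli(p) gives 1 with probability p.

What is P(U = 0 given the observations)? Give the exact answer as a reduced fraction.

Enumerate traces; 144 have nonzero weight after conditioning:
  (Y=0, Z=0, U=1, V=1, W=2, X=0) weight 1/1680
  (Y=0, Z=0, U=1, V=1, W=2, X=1) weight 1/1680
  (Y=0, Z=0, U=1, V=1, W=2, X=2) weight 1/1680
  (Y=0, Z=0, U=1, V=1, W=3, X=0) weight 1/1680
  (Y=0, Z=0, U=1, V=1, W=3, X=1) weight 1/1680
  (Y=0, Z=0, U=1, V=1, W=3, X=2) weight 1/1680
  (Y=0, Z=0, U=1, V=2, W=2, X=0) weight 1/1680
  (Y=0, Z=0, U=1, V=2, W=2, X=1) weight 1/1680
  (Y=1, Z=0, U=0, V=1, W=2, X=0) weight 1/140
  … 135 more
Group by U:
  weight(U=0) = 12/35
  weight(U=1) = 2/35
Total weight = 12/35 + 2/35 = 2/5
P(U=0 | obs) = 12/35 / 2/5 = 6/7
P(U=1 | obs) = 2/35 / 2/5 = 1/7

P(U = 0 | obs) = 6/7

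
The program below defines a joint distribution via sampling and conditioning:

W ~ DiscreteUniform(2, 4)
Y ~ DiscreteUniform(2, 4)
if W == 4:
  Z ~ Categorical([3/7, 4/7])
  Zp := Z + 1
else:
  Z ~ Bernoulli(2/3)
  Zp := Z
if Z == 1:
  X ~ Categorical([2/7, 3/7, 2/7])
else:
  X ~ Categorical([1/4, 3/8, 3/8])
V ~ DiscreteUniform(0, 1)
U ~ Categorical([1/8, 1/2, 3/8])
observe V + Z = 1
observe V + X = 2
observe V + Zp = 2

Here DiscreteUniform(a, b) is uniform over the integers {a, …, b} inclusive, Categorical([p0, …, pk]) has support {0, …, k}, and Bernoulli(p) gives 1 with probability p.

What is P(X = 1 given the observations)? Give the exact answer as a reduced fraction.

Enumerate traces; 18 have nonzero weight after conditioning:
  (W=4, Y=2, Z=0, X=1, V=1, U=0) weight 1/896
  (W=4, Y=2, Z=0, X=1, V=1, U=1) weight 1/224
  (W=4, Y=2, Z=0, X=1, V=1, U=2) weight 3/896
  (W=4, Y=2, Z=1, X=2, V=0, U=0) weight 1/882
  (W=4, Y=2, Z=1, X=2, V=0, U=1) weight 2/441
  (W=4, Y=2, Z=1, X=2, V=0, U=2) weight 1/294
  (W=4, Y=3, Z=0, X=1, V=1, U=0) weight 1/896
  (W=4, Y=3, Z=0, X=1, V=1, U=1) weight 1/224
  … 10 more
Group by X:
  weight(X=1) = 3/112
  weight(X=2) = 4/147
Total weight = 3/112 + 4/147 = 127/2352
P(X=1 | obs) = 3/112 / 127/2352 = 63/127
P(X=2 | obs) = 4/147 / 127/2352 = 64/127

P(X = 1 | obs) = 63/127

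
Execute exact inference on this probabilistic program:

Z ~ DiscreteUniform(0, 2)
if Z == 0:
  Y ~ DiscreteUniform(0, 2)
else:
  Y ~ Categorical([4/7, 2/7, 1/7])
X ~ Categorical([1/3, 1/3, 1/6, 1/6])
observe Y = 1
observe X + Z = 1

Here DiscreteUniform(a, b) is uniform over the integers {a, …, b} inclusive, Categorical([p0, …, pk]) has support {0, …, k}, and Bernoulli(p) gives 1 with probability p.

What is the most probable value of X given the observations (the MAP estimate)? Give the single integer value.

argmax_v P(X = v | obs) = 1

Enumerate traces; 2 have nonzero weight after conditioning:
  (Z=0, Y=1, X=1) weight 1/27
  (Z=1, Y=1, X=0) weight 2/63
Group by X:
  weight(X=0) = 2/63
  weight(X=1) = 1/27
Total weight = 2/63 + 1/27 = 13/189
P(X=0 | obs) = 2/63 / 13/189 = 6/13
P(X=1 | obs) = 1/27 / 13/189 = 7/13
argmax = 1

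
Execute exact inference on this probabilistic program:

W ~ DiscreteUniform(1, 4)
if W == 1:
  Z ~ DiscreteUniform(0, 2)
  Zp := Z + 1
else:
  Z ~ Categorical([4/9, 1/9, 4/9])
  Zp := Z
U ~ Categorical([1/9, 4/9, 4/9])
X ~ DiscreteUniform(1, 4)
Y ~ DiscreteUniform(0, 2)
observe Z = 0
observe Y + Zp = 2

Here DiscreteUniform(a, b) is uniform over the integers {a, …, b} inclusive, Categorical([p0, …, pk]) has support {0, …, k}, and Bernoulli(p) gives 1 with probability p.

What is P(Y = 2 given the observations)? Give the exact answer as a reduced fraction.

Enumerate traces; 48 have nonzero weight after conditioning:
  (W=1, Z=0, U=0, X=1, Y=1) weight 1/1296
  (W=1, Z=0, U=0, X=2, Y=1) weight 1/1296
  (W=1, Z=0, U=0, X=3, Y=1) weight 1/1296
  (W=1, Z=0, U=0, X=4, Y=1) weight 1/1296
  (W=1, Z=0, U=1, X=1, Y=1) weight 1/324
  (W=1, Z=0, U=1, X=2, Y=1) weight 1/324
  (W=1, Z=0, U=1, X=3, Y=1) weight 1/324
  (W=1, Z=0, U=1, X=4, Y=1) weight 1/324
  (W=2, Z=0, U=0, X=1, Y=2) weight 1/972
  … 39 more
Group by Y:
  weight(Y=1) = 1/36
  weight(Y=2) = 1/9
Total weight = 1/36 + 1/9 = 5/36
P(Y=1 | obs) = 1/36 / 5/36 = 1/5
P(Y=2 | obs) = 1/9 / 5/36 = 4/5

P(Y = 2 | obs) = 4/5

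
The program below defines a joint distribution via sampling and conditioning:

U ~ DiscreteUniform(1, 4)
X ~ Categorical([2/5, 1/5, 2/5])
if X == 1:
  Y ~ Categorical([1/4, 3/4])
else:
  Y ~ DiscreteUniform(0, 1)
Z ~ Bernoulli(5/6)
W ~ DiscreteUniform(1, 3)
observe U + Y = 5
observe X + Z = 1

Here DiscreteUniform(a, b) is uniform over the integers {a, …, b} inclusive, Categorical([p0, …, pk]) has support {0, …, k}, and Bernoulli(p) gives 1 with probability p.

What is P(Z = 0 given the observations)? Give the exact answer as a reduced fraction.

Enumerate traces; 6 have nonzero weight after conditioning:
  (U=4, X=0, Y=1, Z=1, W=1) weight 1/72
  (U=4, X=0, Y=1, Z=1, W=2) weight 1/72
  (U=4, X=0, Y=1, Z=1, W=3) weight 1/72
  (U=4, X=1, Y=1, Z=0, W=1) weight 1/480
  (U=4, X=1, Y=1, Z=0, W=2) weight 1/480
  (U=4, X=1, Y=1, Z=0, W=3) weight 1/480
Group by Z:
  weight(Z=0) = 1/160
  weight(Z=1) = 1/24
Total weight = 1/160 + 1/24 = 23/480
P(Z=0 | obs) = 1/160 / 23/480 = 3/23
P(Z=1 | obs) = 1/24 / 23/480 = 20/23

P(Z = 0 | obs) = 3/23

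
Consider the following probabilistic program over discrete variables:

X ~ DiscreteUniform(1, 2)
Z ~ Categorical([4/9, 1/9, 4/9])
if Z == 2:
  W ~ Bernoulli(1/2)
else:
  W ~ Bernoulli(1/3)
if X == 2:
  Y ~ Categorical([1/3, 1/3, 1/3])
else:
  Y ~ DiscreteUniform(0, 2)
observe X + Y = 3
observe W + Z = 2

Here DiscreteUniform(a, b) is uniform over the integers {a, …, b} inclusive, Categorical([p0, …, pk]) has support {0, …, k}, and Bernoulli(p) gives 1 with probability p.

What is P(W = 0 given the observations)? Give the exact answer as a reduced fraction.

P(W = 0 | obs) = 6/7

Enumerate traces; 4 have nonzero weight after conditioning:
  (X=1, Z=1, W=1, Y=2) weight 1/162
  (X=1, Z=2, W=0, Y=2) weight 1/27
  (X=2, Z=1, W=1, Y=1) weight 1/162
  (X=2, Z=2, W=0, Y=1) weight 1/27
Group by W:
  weight(W=0) = 2/27
  weight(W=1) = 1/81
Total weight = 2/27 + 1/81 = 7/81
P(W=0 | obs) = 2/27 / 7/81 = 6/7
P(W=1 | obs) = 1/81 / 7/81 = 1/7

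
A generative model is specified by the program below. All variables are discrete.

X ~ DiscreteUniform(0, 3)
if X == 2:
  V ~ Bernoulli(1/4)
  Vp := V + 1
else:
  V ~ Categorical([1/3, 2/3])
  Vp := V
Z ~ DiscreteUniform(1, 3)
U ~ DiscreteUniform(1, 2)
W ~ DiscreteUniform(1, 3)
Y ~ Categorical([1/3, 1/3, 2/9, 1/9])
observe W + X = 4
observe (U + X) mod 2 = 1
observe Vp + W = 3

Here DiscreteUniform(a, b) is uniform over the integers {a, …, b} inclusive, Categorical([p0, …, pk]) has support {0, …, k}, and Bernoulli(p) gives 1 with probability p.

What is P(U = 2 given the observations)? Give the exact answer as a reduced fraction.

P(U = 2 | obs) = 4/13

Enumerate traces; 24 have nonzero weight after conditioning:
  (X=1, V=0, Z=1, U=2, W=3, Y=0) weight 1/648
  (X=1, V=0, Z=1, U=2, W=3, Y=1) weight 1/648
  (X=1, V=0, Z=1, U=2, W=3, Y=2) weight 1/972
  (X=1, V=0, Z=1, U=2, W=3, Y=3) weight 1/1944
  (X=1, V=0, Z=2, U=2, W=3, Y=0) weight 1/648
  (X=1, V=0, Z=2, U=2, W=3, Y=1) weight 1/648
  (X=1, V=0, Z=2, U=2, W=3, Y=2) weight 1/972
  (X=1, V=0, Z=2, U=2, W=3, Y=3) weight 1/1944
  (X=2, V=0, Z=1, U=1, W=2, Y=0) weight 1/288
  … 15 more
Group by U:
  weight(U=1) = 1/32
  weight(U=2) = 1/72
Total weight = 1/32 + 1/72 = 13/288
P(U=1 | obs) = 1/32 / 13/288 = 9/13
P(U=2 | obs) = 1/72 / 13/288 = 4/13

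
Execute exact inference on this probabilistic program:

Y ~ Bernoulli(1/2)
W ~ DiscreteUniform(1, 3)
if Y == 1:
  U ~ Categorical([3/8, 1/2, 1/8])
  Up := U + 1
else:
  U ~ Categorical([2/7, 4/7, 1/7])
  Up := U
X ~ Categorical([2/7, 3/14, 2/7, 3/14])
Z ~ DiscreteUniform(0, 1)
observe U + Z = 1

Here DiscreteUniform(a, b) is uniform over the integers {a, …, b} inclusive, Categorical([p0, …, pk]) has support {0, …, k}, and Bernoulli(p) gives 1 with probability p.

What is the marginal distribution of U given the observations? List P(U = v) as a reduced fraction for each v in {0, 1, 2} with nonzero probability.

Enumerate traces; 48 have nonzero weight after conditioning:
  (Y=0, W=1, U=0, X=0, Z=1) weight 1/147
  (Y=0, W=1, U=0, X=1, Z=1) weight 1/196
  (Y=0, W=1, U=0, X=2, Z=1) weight 1/147
  (Y=0, W=1, U=0, X=3, Z=1) weight 1/196
  (Y=0, W=1, U=1, X=0, Z=0) weight 2/147
  (Y=0, W=1, U=1, X=1, Z=0) weight 1/98
  (Y=0, W=1, U=1, X=2, Z=0) weight 2/147
  (Y=0, W=1, U=1, X=3, Z=0) weight 1/98
  … 40 more
Group by U:
  weight(U=0) = 37/224
  weight(U=1) = 15/56
Total weight = 37/224 + 15/56 = 97/224
P(U=0 | obs) = 37/224 / 97/224 = 37/97
P(U=1 | obs) = 15/56 / 97/224 = 60/97

P(U=0) = 37/97, P(U=1) = 60/97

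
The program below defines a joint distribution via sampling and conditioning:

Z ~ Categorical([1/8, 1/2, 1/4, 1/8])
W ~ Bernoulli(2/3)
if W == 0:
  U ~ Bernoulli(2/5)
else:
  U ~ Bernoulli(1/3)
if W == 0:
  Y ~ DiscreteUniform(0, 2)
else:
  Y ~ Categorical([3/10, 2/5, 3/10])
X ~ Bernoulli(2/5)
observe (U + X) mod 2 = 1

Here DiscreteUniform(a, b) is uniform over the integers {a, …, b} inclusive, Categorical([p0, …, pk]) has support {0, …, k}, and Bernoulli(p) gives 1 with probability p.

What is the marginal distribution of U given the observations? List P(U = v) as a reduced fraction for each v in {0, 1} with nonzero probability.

P(U=0) = 29/53, P(U=1) = 24/53

Enumerate traces; 48 have nonzero weight after conditioning:
  (Z=0, W=0, U=0, Y=0, X=1) weight 1/300
  (Z=0, W=0, U=0, Y=1, X=1) weight 1/300
  (Z=0, W=0, U=0, Y=2, X=1) weight 1/300
  (Z=0, W=0, U=1, Y=0, X=0) weight 1/300
  (Z=0, W=0, U=1, Y=1, X=0) weight 1/300
  (Z=0, W=0, U=1, Y=2, X=0) weight 1/300
  (Z=0, W=1, U=0, Y=0, X=1) weight 1/150
  (Z=0, W=1, U=0, Y=1, X=1) weight 2/225
  … 40 more
Group by U:
  weight(U=0) = 58/225
  weight(U=1) = 16/75
Total weight = 58/225 + 16/75 = 106/225
P(U=0 | obs) = 58/225 / 106/225 = 29/53
P(U=1 | obs) = 16/75 / 106/225 = 24/53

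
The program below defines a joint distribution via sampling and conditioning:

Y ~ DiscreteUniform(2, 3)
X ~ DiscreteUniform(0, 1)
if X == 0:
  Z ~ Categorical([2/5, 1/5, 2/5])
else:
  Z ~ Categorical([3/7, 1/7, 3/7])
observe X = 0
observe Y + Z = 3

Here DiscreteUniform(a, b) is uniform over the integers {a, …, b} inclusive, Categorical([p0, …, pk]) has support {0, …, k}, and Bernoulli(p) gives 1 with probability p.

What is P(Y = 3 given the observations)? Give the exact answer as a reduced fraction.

P(Y = 3 | obs) = 2/3

Enumerate traces; 2 have nonzero weight after conditioning:
  (Y=2, X=0, Z=1) weight 1/20
  (Y=3, X=0, Z=0) weight 1/10
Group by Y:
  weight(Y=2) = 1/20
  weight(Y=3) = 1/10
Total weight = 1/20 + 1/10 = 3/20
P(Y=2 | obs) = 1/20 / 3/20 = 1/3
P(Y=3 | obs) = 1/10 / 3/20 = 2/3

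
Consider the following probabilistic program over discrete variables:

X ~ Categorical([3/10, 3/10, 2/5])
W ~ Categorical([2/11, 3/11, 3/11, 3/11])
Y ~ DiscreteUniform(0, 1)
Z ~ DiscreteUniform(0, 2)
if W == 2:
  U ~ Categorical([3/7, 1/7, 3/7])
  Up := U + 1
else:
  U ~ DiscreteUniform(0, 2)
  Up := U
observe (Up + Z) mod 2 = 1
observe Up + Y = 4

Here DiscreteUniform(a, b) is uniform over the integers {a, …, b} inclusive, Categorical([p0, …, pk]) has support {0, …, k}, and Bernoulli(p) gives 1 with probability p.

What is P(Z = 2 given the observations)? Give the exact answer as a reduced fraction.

P(Z = 2 | obs) = 1/2

Enumerate traces; 6 have nonzero weight after conditioning:
  (X=0, W=2, Y=1, Z=0, U=2) weight 9/1540
  (X=0, W=2, Y=1, Z=2, U=2) weight 9/1540
  (X=1, W=2, Y=1, Z=0, U=2) weight 9/1540
  (X=1, W=2, Y=1, Z=2, U=2) weight 9/1540
  (X=2, W=2, Y=1, Z=0, U=2) weight 3/385
  (X=2, W=2, Y=1, Z=2, U=2) weight 3/385
Group by Z:
  weight(Z=0) = 3/154
  weight(Z=2) = 3/154
Total weight = 3/154 + 3/154 = 3/77
P(Z=0 | obs) = 3/154 / 3/77 = 1/2
P(Z=2 | obs) = 3/154 / 3/77 = 1/2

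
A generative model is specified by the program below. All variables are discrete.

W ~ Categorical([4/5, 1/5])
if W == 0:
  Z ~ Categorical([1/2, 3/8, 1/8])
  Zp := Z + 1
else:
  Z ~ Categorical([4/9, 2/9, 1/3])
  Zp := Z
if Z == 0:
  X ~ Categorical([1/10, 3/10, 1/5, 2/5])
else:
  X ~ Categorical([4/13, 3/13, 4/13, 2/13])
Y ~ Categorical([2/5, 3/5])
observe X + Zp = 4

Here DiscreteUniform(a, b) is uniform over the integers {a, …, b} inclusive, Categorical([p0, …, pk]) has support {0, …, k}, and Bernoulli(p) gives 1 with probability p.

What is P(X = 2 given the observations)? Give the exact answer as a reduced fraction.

Enumerate traces; 10 have nonzero weight after conditioning:
  (W=0, Z=0, X=3, Y=0) weight 8/125
  (W=0, Z=0, X=3, Y=1) weight 12/125
  (W=0, Z=1, X=2, Y=0) weight 12/325
  (W=0, Z=1, X=2, Y=1) weight 18/325
  (W=0, Z=2, X=1, Y=0) weight 3/325
  (W=0, Z=2, X=1, Y=1) weight 9/650
  (W=1, Z=1, X=3, Y=0) weight 8/2925
  (W=1, Z=1, X=3, Y=1) weight 4/975
  … 2 more
Group by X:
  weight(X=1) = 3/130
  weight(X=2) = 22/195
  weight(X=3) = 488/2925
Total weight = 3/130 + 22/195 + 488/2925 = 1771/5850
P(X=1 | obs) = 3/130 / 1771/5850 = 135/1771
P(X=2 | obs) = 22/195 / 1771/5850 = 60/161
P(X=3 | obs) = 488/2925 / 1771/5850 = 976/1771

P(X = 2 | obs) = 60/161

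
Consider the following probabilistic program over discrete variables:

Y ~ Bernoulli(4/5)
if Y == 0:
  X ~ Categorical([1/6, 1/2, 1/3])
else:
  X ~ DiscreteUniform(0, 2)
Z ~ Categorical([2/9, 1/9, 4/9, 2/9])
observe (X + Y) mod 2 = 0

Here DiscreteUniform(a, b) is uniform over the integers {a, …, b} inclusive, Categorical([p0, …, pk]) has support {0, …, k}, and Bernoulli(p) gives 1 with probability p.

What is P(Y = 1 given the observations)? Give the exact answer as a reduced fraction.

P(Y = 1 | obs) = 8/11

Enumerate traces; 12 have nonzero weight after conditioning:
  (Y=0, X=0, Z=0) weight 1/135
  (Y=0, X=0, Z=1) weight 1/270
  (Y=0, X=0, Z=2) weight 2/135
  (Y=0, X=0, Z=3) weight 1/135
  (Y=0, X=2, Z=0) weight 2/135
  (Y=0, X=2, Z=1) weight 1/135
  (Y=0, X=2, Z=2) weight 4/135
  (Y=0, X=2, Z=3) weight 2/135
  (Y=1, X=1, Z=0) weight 8/135
  … 3 more
Group by Y:
  weight(Y=0) = 1/10
  weight(Y=1) = 4/15
Total weight = 1/10 + 4/15 = 11/30
P(Y=0 | obs) = 1/10 / 11/30 = 3/11
P(Y=1 | obs) = 4/15 / 11/30 = 8/11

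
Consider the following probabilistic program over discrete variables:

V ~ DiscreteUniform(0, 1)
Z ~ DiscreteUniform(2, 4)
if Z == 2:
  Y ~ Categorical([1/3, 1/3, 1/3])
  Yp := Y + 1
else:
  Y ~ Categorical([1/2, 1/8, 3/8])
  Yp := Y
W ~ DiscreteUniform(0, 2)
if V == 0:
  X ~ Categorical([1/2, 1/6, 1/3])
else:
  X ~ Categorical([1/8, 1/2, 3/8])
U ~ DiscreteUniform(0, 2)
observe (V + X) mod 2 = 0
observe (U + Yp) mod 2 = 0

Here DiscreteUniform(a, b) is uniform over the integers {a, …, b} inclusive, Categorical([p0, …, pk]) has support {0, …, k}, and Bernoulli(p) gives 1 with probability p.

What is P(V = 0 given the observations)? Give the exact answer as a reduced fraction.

Enumerate traces; 126 have nonzero weight after conditioning:
  (V=0, Z=2, Y=0, W=0, X=0, U=1) weight 1/324
  (V=0, Z=2, Y=0, W=0, X=2, U=1) weight 1/486
  (V=0, Z=2, Y=0, W=1, X=0, U=1) weight 1/324
  (V=0, Z=2, Y=0, W=1, X=2, U=1) weight 1/486
  (V=0, Z=2, Y=0, W=2, X=0, U=1) weight 1/324
  (V=0, Z=2, Y=0, W=2, X=2, U=1) weight 1/486
  (V=0, Z=2, Y=1, W=0, X=0, U=0) weight 1/324
  (V=0, Z=2, Y=1, W=0, X=0, U=2) weight 1/324
  (V=1, Z=2, Y=0, W=0, X=1, U=1) weight 1/324
  … 117 more
Group by V:
  weight(V=0) = 305/1296
  weight(V=1) = 61/432
Total weight = 305/1296 + 61/432 = 61/162
P(V=0 | obs) = 305/1296 / 61/162 = 5/8
P(V=1 | obs) = 61/432 / 61/162 = 3/8

P(V = 0 | obs) = 5/8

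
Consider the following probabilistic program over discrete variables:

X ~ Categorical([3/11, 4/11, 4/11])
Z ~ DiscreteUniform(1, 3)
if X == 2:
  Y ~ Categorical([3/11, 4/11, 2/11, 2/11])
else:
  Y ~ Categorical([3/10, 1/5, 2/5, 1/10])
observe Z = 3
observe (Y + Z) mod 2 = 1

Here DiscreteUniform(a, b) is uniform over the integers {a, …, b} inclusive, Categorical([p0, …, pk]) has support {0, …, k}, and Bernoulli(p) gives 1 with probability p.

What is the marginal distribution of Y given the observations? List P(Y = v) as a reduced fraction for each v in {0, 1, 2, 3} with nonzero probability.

Enumerate traces; 6 have nonzero weight after conditioning:
  (X=0, Z=3, Y=0) weight 3/110
  (X=0, Z=3, Y=2) weight 2/55
  (X=1, Z=3, Y=0) weight 2/55
  (X=1, Z=3, Y=2) weight 8/165
  (X=2, Z=3, Y=0) weight 4/121
  (X=2, Z=3, Y=2) weight 8/363
Group by Y:
  weight(Y=0) = 117/1210
  weight(Y=2) = 194/1815
Total weight = 117/1210 + 194/1815 = 739/3630
P(Y=0 | obs) = 117/1210 / 739/3630 = 351/739
P(Y=2 | obs) = 194/1815 / 739/3630 = 388/739

P(Y=0) = 351/739, P(Y=2) = 388/739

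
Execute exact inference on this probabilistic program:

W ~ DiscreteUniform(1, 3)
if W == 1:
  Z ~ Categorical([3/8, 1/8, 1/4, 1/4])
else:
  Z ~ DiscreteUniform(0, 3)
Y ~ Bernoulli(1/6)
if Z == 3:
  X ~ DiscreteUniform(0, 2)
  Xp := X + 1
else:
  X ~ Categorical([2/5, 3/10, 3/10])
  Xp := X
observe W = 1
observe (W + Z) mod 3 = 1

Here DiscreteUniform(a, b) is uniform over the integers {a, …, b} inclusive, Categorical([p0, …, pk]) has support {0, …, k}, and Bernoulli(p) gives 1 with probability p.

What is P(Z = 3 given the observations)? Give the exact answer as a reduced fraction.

P(Z = 3 | obs) = 2/5

Enumerate traces; 12 have nonzero weight after conditioning:
  (W=1, Z=0, Y=0, X=0) weight 1/24
  (W=1, Z=0, Y=0, X=1) weight 1/32
  (W=1, Z=0, Y=0, X=2) weight 1/32
  (W=1, Z=0, Y=1, X=0) weight 1/120
  (W=1, Z=0, Y=1, X=1) weight 1/160
  (W=1, Z=0, Y=1, X=2) weight 1/160
  (W=1, Z=3, Y=0, X=0) weight 5/216
  (W=1, Z=3, Y=0, X=1) weight 5/216
  … 4 more
Group by Z:
  weight(Z=0) = 1/8
  weight(Z=3) = 1/12
Total weight = 1/8 + 1/12 = 5/24
P(Z=0 | obs) = 1/8 / 5/24 = 3/5
P(Z=3 | obs) = 1/12 / 5/24 = 2/5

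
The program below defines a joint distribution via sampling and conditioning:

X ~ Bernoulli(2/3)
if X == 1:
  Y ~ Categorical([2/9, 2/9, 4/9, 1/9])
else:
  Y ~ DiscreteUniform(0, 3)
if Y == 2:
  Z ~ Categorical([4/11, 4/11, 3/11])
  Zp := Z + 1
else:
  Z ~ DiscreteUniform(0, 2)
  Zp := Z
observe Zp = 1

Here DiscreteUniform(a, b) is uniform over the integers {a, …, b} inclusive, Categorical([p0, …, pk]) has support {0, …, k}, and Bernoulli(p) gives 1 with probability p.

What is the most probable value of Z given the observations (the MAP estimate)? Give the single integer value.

argmax_v P(Z = v | obs) = 1

Enumerate traces; 8 have nonzero weight after conditioning:
  (X=0, Y=0, Z=1) weight 1/36
  (X=0, Y=1, Z=1) weight 1/36
  (X=0, Y=2, Z=0) weight 1/33
  (X=0, Y=3, Z=1) weight 1/36
  (X=1, Y=0, Z=1) weight 4/81
  (X=1, Y=1, Z=1) weight 4/81
  (X=1, Y=2, Z=0) weight 32/297
  (X=1, Y=3, Z=1) weight 2/81
Group by Z:
  weight(Z=0) = 41/297
  weight(Z=1) = 67/324
Total weight = 41/297 + 67/324 = 1229/3564
P(Z=0 | obs) = 41/297 / 1229/3564 = 492/1229
P(Z=1 | obs) = 67/324 / 1229/3564 = 737/1229
argmax = 1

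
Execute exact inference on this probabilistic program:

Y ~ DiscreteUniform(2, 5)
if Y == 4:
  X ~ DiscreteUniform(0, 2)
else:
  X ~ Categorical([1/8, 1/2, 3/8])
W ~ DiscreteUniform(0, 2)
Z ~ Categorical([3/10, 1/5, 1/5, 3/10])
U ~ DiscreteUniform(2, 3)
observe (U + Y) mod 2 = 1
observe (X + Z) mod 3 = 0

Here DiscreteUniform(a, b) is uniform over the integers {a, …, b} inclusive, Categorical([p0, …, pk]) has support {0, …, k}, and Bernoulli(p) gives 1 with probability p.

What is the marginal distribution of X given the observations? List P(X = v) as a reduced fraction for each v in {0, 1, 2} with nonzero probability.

P(X=0) = 51/130, P(X=1) = 22/65, P(X=2) = 7/26

Enumerate traces; 48 have nonzero weight after conditioning:
  (Y=2, X=0, W=0, Z=0, U=3) weight 1/640
  (Y=2, X=0, W=0, Z=3, U=3) weight 1/640
  (Y=2, X=0, W=1, Z=0, U=3) weight 1/640
  (Y=2, X=0, W=1, Z=3, U=3) weight 1/640
  (Y=2, X=0, W=2, Z=0, U=3) weight 1/640
  (Y=2, X=0, W=2, Z=3, U=3) weight 1/640
  (Y=2, X=1, W=0, Z=2, U=3) weight 1/240
  (Y=2, X=1, W=1, Z=2, U=3) weight 1/240
  (Y=2, X=2, W=0, Z=1, U=3) weight 1/320
  … 39 more
Group by X:
  weight(X=0) = 17/320
  weight(X=1) = 11/240
  weight(X=2) = 7/192
Total weight = 17/320 + 11/240 + 7/192 = 13/96
P(X=0 | obs) = 17/320 / 13/96 = 51/130
P(X=1 | obs) = 11/240 / 13/96 = 22/65
P(X=2 | obs) = 7/192 / 13/96 = 7/26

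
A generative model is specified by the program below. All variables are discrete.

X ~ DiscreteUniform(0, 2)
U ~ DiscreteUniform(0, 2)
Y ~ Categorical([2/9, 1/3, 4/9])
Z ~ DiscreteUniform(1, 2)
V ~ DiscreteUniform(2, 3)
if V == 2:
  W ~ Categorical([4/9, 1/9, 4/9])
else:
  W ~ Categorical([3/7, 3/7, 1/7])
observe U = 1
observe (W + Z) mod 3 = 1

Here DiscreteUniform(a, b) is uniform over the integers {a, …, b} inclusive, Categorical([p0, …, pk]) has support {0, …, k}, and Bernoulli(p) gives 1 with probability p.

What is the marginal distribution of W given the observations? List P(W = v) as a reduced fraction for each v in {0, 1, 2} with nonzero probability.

Enumerate traces; 36 have nonzero weight after conditioning:
  (X=0, U=1, Y=0, Z=1, V=2, W=0) weight 2/729
  (X=0, U=1, Y=0, Z=1, V=3, W=0) weight 1/378
  (X=0, U=1, Y=0, Z=2, V=2, W=2) weight 2/729
  (X=0, U=1, Y=0, Z=2, V=3, W=2) weight 1/1134
  (X=0, U=1, Y=1, Z=1, V=2, W=0) weight 1/243
  (X=0, U=1, Y=1, Z=1, V=3, W=0) weight 1/252
  (X=0, U=1, Y=1, Z=2, V=2, W=2) weight 1/243
  (X=0, U=1, Y=1, Z=2, V=3, W=2) weight 1/756
  … 28 more
Group by W:
  weight(W=0) = 55/756
  weight(W=2) = 37/756
Total weight = 55/756 + 37/756 = 23/189
P(W=0 | obs) = 55/756 / 23/189 = 55/92
P(W=2 | obs) = 37/756 / 23/189 = 37/92

P(W=0) = 55/92, P(W=2) = 37/92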